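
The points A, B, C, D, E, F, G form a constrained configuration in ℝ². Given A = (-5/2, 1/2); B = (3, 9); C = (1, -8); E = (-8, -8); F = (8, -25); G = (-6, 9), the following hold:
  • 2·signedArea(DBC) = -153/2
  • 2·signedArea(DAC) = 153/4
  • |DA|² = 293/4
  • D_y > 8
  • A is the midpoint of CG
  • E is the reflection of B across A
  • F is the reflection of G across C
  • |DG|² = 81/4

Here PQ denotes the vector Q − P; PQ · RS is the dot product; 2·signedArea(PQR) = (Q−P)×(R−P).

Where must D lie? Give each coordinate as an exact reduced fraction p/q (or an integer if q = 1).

D = (-3/2, 9)

1. D_x = -3/2  [2·signedArea(DBC) = -153/2 ∩ 2·signedArea(DAC) = 153/4]
2. D_y = 9  [2·signedArea(DBC) = -153/2 ∩ 2·signedArea(DAC) = 153/4]
   → D = (-3/2, 9)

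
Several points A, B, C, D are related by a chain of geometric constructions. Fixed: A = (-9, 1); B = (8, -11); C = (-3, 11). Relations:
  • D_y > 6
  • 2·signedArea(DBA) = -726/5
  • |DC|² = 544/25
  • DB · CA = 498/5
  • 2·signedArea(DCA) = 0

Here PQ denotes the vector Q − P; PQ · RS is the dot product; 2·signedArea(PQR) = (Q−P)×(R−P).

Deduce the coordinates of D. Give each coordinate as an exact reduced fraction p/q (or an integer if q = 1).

D = (-27/5, 7)

1. D_x = -27/5  [2·signedArea(DCA) = 0 ∩ 2·signedArea(DBA) = -726/5]
2. D_y = 7  [2·signedArea(DCA) = 0 ∩ 2·signedArea(DBA) = -726/5]
   → D = (-27/5, 7)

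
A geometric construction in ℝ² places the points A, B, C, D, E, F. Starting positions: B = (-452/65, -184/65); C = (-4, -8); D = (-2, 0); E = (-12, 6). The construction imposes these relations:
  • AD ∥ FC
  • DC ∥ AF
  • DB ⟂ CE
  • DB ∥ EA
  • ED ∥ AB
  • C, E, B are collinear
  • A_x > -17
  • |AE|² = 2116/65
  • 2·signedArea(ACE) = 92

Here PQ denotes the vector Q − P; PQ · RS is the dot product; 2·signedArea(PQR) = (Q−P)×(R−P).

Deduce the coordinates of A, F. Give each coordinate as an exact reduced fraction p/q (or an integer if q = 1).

1. A_x = -1102/65  [ED ∥ AB ∩ DB ∥ EA]
2. A_y = 206/65  [ED ∥ AB ∩ DB ∥ EA]
   → A = (-1102/65, 206/65)
3. F_x = -1232/65  [AD ∥ FC ∩ DC ∥ AF]
4. F_y = -314/65  [AD ∥ FC ∩ DC ∥ AF]
   → F = (-1232/65, -314/65)

A = (-1102/65, 206/65)
F = (-1232/65, -314/65)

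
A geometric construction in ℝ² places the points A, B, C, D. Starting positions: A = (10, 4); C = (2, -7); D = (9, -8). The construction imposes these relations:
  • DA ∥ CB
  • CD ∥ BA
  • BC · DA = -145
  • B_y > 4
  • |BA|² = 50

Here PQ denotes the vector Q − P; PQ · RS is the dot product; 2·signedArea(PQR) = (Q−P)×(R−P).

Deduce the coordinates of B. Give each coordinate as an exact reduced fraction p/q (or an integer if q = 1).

B = (3, 5)

1. B_x = 3  [CD ∥ BA ∩ DA ∥ CB]
2. B_y = 5  [CD ∥ BA ∩ DA ∥ CB]
   → B = (3, 5)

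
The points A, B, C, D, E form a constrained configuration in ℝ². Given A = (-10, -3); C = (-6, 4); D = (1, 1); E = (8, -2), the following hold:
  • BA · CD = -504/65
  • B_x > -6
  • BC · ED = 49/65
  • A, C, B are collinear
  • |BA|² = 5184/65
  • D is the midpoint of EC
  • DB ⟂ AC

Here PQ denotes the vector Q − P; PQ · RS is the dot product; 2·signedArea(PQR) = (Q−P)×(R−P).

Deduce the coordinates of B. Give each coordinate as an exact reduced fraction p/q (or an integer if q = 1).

B = (-362/65, 309/65)

1. B_x = -362/65  [A, C, B are collinear ∩ DB ⟂ AC]
2. B_y = 309/65  [A, C, B are collinear ∩ DB ⟂ AC]
   → B = (-362/65, 309/65)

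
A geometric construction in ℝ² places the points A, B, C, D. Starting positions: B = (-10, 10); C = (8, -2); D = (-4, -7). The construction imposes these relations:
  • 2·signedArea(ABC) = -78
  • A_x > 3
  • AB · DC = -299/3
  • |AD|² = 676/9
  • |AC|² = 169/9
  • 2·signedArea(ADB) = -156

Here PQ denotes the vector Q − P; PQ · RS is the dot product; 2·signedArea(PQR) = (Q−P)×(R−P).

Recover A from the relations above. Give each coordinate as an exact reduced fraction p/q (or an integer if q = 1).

A = (4, -11/3)

1. A_x = 4  [2·signedArea(ABC) = -78 ∩ 2·signedArea(ADB) = -156]
2. A_y = -11/3  [2·signedArea(ABC) = -78 ∩ 2·signedArea(ADB) = -156]
   → A = (4, -11/3)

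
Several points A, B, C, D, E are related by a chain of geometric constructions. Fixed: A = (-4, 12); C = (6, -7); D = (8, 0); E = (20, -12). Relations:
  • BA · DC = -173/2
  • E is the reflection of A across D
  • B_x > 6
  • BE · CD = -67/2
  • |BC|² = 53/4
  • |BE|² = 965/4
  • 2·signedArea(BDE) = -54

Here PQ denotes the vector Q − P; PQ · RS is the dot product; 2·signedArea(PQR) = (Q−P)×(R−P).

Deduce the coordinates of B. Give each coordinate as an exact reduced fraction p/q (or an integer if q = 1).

1. B_x = 7  [2·signedArea(BDE) = -54 ∩ BE · CD = -67/2]
2. B_y = -7/2  [2·signedArea(BDE) = -54 ∩ BE · CD = -67/2]
   → B = (7, -7/2)

B = (7, -7/2)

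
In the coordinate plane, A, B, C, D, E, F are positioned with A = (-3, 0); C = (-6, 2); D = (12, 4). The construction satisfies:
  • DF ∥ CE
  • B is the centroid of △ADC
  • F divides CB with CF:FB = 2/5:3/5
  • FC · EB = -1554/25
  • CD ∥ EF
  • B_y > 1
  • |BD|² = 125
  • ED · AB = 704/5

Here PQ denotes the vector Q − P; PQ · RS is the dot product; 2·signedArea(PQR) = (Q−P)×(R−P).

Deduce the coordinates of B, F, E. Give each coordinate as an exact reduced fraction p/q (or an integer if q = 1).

1. B_x = 1  [B is the centroid of △ADC]
2. B_y = 2  [B is the centroid of △ADC]
   → B = (1, 2)
3. F_x = -16/5  [F divides CB with CF:FB = 2/5:3/5]
4. F_y = 2  [F divides CB with CF:FB = 2/5:3/5]
   → F = (-16/5, 2)
5. E_x = -106/5  [CD ∥ EF ∩ DF ∥ CE]
6. E_y = 0  [CD ∥ EF ∩ DF ∥ CE]
   → E = (-106/5, 0)

B = (1, 2)
E = (-106/5, 0)
F = (-16/5, 2)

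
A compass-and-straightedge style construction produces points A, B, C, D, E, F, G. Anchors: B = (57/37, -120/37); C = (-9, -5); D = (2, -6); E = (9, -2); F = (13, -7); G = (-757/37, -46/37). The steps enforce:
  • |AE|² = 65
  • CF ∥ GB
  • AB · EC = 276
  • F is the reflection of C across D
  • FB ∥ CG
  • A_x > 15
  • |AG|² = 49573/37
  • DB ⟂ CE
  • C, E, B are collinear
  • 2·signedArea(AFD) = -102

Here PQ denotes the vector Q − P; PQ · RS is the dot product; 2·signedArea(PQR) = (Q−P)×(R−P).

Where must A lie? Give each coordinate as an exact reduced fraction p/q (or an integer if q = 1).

1. A_x = 16  [2·signedArea(AFD) = -102 ∩ AB · EC = 276]
2. A_y = 2  [2·signedArea(AFD) = -102 ∩ AB · EC = 276]
   → A = (16, 2)

A = (16, 2)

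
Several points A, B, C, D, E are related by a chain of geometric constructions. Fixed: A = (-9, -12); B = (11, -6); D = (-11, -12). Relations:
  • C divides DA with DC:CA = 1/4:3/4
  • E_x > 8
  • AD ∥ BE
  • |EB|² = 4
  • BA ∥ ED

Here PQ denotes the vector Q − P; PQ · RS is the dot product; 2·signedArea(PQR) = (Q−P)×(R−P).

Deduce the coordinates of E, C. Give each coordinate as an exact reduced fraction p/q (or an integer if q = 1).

1. E_x = 9  [BA ∥ ED ∩ AD ∥ BE]
2. E_y = -6  [BA ∥ ED ∩ AD ∥ BE]
   → E = (9, -6)
3. C_x = -21/2  [C divides DA with DC:CA = 1/4:3/4]
4. C_y = -12  [C divides DA with DC:CA = 1/4:3/4]
   → C = (-21/2, -12)

C = (-21/2, -12)
E = (9, -6)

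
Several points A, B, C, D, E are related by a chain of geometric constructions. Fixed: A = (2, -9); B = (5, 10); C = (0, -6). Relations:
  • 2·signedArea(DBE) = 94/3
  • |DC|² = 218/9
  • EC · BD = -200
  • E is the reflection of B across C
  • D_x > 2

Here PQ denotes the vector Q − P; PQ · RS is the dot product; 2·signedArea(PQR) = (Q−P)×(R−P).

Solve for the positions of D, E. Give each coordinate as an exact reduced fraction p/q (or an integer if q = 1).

1. E_x = -5  [E is the reflection of B across C]
2. E_y = -22  [E is the reflection of B across C]
   → E = (-5, -22)
3. D_x = 7/3  [2·signedArea(DBE) = 94/3 ∩ EC · BD = -200]
4. D_y = -5/3  [2·signedArea(DBE) = 94/3 ∩ EC · BD = -200]
   → D = (7/3, -5/3)

D = (7/3, -5/3)
E = (-5, -22)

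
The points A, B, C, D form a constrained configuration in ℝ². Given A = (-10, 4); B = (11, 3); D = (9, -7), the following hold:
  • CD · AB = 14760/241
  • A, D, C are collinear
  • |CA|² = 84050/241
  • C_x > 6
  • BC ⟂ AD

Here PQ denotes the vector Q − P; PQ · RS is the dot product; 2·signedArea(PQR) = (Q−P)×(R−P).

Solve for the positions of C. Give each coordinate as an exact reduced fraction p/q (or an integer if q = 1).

C = (1485/241, -1291/241)

1. C_x = 1485/241  [A, D, C are collinear ∩ BC ⟂ AD]
2. C_y = -1291/241  [A, D, C are collinear ∩ BC ⟂ AD]
   → C = (1485/241, -1291/241)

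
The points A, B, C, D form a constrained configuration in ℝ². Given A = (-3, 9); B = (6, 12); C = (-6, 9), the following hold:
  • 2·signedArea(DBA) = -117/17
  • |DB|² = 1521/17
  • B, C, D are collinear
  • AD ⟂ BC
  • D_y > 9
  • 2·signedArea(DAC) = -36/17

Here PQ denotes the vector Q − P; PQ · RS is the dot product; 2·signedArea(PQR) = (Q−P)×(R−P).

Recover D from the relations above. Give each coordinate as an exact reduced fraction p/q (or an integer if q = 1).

D = (-54/17, 165/17)

1. D_x = -54/17  [B, C, D are collinear ∩ AD ⟂ BC]
2. D_y = 165/17  [B, C, D are collinear ∩ AD ⟂ BC]
   → D = (-54/17, 165/17)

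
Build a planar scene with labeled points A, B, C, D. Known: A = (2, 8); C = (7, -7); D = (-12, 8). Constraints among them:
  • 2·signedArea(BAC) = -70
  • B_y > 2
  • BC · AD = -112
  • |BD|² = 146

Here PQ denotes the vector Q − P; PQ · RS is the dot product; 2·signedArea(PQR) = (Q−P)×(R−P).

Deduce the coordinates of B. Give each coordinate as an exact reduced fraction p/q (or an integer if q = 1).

1. B_x = -1  [2·signedArea(BAC) = -70 ∩ BC · AD = -112]
2. B_y = 3  [2·signedArea(BAC) = -70 ∩ BC · AD = -112]
   → B = (-1, 3)

B = (-1, 3)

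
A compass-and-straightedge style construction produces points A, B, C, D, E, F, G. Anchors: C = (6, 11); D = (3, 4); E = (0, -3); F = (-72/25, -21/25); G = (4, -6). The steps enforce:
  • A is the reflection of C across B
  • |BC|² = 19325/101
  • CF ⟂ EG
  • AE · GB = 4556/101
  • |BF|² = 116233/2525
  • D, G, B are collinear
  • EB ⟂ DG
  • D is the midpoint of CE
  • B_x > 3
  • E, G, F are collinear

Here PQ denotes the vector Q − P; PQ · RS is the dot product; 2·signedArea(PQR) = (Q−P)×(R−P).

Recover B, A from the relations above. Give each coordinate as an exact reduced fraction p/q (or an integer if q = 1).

1. B_x = 370/101  [D, G, B are collinear ∩ EB ⟂ DG]
2. B_y = -266/101  [D, G, B are collinear ∩ EB ⟂ DG]
   → B = (370/101, -266/101)
3. A_x = 134/101  [A is the reflection of C across B]
4. A_y = -1643/101  [A is the reflection of C across B]
   → A = (134/101, -1643/101)

A = (134/101, -1643/101)
B = (370/101, -266/101)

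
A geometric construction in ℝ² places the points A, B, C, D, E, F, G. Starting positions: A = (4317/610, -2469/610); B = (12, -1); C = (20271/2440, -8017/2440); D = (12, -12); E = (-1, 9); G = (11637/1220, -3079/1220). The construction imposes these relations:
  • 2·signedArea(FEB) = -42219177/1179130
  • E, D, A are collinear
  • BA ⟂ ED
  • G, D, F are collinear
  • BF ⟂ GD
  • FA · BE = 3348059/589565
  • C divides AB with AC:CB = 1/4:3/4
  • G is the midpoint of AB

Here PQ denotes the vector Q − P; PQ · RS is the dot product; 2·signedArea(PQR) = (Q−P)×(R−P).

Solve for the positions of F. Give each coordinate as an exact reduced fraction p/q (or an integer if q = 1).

F = (10993407/1179130, -1998949/1179130)

1. F_x = 10993407/1179130  [G, D, F are collinear ∩ BF ⟂ GD]
2. F_y = -1998949/1179130  [G, D, F are collinear ∩ BF ⟂ GD]
   → F = (10993407/1179130, -1998949/1179130)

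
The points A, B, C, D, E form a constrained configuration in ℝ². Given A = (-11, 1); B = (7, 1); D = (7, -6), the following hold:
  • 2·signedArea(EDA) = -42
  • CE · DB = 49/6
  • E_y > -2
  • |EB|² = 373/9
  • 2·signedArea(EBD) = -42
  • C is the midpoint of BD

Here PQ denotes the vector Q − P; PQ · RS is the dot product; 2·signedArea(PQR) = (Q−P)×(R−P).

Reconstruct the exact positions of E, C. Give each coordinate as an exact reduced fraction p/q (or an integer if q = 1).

1. E_x = 1  [2·signedArea(EBD) = -42 ∩ 2·signedArea(EDA) = -42]
2. E_y = -4/3  [2·signedArea(EBD) = -42 ∩ 2·signedArea(EDA) = -42]
   → E = (1, -4/3)
3. C_x = 7  [C is the midpoint of BD]
4. C_y = -5/2  [C is the midpoint of BD]
   → C = (7, -5/2)

C = (7, -5/2)
E = (1, -4/3)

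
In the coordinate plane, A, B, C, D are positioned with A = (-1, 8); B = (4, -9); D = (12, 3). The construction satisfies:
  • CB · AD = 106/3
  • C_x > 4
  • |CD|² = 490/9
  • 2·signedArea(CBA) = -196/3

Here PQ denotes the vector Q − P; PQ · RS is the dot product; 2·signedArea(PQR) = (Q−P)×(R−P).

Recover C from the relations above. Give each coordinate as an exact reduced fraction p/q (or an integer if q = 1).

1. C_x = 5  [2·signedArea(CBA) = -196/3 ∩ CB · AD = 106/3]
2. C_y = 2/3  [2·signedArea(CBA) = -196/3 ∩ CB · AD = 106/3]
   → C = (5, 2/3)

C = (5, 2/3)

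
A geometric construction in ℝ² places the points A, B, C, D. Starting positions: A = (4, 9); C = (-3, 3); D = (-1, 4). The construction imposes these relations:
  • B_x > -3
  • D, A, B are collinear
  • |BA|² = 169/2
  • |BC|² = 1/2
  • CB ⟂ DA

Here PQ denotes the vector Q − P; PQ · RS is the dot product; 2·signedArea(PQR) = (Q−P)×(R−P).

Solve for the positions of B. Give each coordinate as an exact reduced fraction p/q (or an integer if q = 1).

B = (-5/2, 5/2)

1. B_x = -5/2  [D, A, B are collinear ∩ CB ⟂ DA]
2. B_y = 5/2  [D, A, B are collinear ∩ CB ⟂ DA]
   → B = (-5/2, 5/2)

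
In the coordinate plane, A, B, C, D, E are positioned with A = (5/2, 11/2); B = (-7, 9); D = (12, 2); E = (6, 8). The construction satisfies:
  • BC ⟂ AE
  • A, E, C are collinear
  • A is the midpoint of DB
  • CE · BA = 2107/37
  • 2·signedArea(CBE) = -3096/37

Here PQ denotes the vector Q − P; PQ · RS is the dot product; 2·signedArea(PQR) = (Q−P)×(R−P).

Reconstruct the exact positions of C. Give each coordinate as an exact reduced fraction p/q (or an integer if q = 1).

1. C_x = -79/37  [A, E, C are collinear ∩ BC ⟂ AE]
2. C_y = 81/37  [A, E, C are collinear ∩ BC ⟂ AE]
   → C = (-79/37, 81/37)

C = (-79/37, 81/37)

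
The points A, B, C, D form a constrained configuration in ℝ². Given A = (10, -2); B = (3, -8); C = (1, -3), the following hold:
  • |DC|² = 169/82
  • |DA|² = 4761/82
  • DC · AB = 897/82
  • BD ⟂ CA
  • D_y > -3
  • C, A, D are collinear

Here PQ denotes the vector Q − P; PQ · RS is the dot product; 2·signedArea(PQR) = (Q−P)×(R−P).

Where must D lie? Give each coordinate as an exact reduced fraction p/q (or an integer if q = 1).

1. D_x = 199/82  [C, A, D are collinear ∩ BD ⟂ CA]
2. D_y = -233/82  [C, A, D are collinear ∩ BD ⟂ CA]
   → D = (199/82, -233/82)

D = (199/82, -233/82)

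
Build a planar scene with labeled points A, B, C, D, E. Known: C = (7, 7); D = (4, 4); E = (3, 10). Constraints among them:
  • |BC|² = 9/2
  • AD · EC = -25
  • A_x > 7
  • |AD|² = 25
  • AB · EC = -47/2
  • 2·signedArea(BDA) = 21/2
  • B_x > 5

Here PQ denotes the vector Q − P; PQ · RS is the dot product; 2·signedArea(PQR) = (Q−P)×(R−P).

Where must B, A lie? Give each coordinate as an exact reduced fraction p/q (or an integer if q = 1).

1. A_x = 8  [line -4·x + 3·y + 29 = 0 ∩ |AD|² = 25]
2. A_y = 1  [line -4·x + 3·y + 29 = 0 ∩ |AD|² = 25]
   → A = (8, 1)
3. B_x = 11/2  [2·signedArea(BDA) = 21/2 ∩ AB · EC = -47/2]
4. B_y = 11/2  [2·signedArea(BDA) = 21/2 ∩ AB · EC = -47/2]
   → B = (11/2, 11/2)

A = (8, 1)
B = (11/2, 11/2)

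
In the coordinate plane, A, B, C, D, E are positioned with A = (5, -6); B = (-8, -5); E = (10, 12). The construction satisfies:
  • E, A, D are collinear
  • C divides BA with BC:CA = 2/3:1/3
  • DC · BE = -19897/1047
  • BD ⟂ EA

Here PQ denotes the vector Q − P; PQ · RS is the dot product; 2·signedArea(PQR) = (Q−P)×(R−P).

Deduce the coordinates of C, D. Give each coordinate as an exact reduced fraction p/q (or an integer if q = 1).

1. C_x = 2/3  [C divides BA with BC:CA = 2/3:1/3]
2. C_y = -17/3  [C divides BA with BC:CA = 2/3:1/3]
   → C = (2/3, -17/3)
3. D_x = 1510/349  [E, A, D are collinear ∩ BD ⟂ EA]
4. D_y = -2940/349  [E, A, D are collinear ∩ BD ⟂ EA]
   → D = (1510/349, -2940/349)

C = (2/3, -17/3)
D = (1510/349, -2940/349)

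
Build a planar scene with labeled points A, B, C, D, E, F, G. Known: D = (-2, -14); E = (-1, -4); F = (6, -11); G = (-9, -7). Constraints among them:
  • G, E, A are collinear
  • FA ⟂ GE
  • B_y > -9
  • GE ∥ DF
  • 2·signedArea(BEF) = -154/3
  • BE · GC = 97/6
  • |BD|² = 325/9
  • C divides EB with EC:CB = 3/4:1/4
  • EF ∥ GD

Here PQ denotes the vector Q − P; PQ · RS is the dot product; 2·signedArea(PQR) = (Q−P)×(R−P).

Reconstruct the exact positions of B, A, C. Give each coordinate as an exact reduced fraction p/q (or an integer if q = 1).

1. B_x = -4  [line 7·x + 7·y + 259/3 = 0 ∩ |BD|² = 325/9]
2. B_y = -25/3  [line 7·x + 7·y + 259/3 = 0 ∩ |BD|² = 325/9]
   → B = (-4, -25/3)
3. A_x = 207/73  [G, E, A are collinear ∩ FA ⟂ GE]
4. A_y = -187/73  [G, E, A are collinear ∩ FA ⟂ GE]
   → A = (207/73, -187/73)
5. C_x = -13/4  [C divides EB with EC:CB = 3/4:1/4]
6. C_y = -29/4  [C divides EB with EC:CB = 3/4:1/4]
   → C = (-13/4, -29/4)

A = (207/73, -187/73)
B = (-4, -25/3)
C = (-13/4, -29/4)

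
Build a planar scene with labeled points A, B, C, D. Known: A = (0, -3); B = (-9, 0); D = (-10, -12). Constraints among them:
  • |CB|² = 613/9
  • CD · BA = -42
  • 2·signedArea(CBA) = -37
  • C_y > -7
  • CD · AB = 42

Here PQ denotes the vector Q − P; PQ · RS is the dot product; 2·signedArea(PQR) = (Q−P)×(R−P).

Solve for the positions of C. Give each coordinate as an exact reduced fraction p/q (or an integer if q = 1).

C = (-10/3, -6)

1. C_x = -10/3  [CD · BA = -42 ∩ 2·signedArea(CBA) = -37]
2. C_y = -6  [CD · BA = -42 ∩ 2·signedArea(CBA) = -37]
   → C = (-10/3, -6)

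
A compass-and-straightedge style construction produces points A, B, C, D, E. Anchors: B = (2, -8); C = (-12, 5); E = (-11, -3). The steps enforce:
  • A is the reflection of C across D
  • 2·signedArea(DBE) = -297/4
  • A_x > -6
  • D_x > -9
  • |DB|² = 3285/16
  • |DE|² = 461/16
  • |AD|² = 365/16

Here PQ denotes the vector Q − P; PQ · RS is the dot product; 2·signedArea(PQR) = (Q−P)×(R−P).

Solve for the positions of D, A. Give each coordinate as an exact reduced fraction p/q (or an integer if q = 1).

1. D_x = -17/2  [line -5·x + -13·y + -79/4 = 0 ∩ |DE|² = 461/16]
2. D_y = 7/4  [line -5·x + -13·y + -79/4 = 0 ∩ |DE|² = 461/16]
   → D = (-17/2, 7/4)
3. A_x = -5  [A is the reflection of C across D]
4. A_y = -3/2  [A is the reflection of C across D]
   → A = (-5, -3/2)

A = (-5, -3/2)
D = (-17/2, 7/4)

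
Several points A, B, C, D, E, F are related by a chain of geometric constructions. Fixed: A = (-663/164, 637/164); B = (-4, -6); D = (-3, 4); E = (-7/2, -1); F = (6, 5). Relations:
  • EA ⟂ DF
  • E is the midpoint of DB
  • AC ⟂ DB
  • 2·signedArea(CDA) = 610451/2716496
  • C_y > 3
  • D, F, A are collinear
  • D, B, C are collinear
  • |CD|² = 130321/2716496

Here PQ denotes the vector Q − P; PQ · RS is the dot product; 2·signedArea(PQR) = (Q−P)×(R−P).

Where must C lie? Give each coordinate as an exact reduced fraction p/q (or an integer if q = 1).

C = (-50053/16564, 31323/8282)

1. C_x = -50053/16564  [D, B, C are collinear ∩ AC ⟂ DB]
2. C_y = 31323/8282  [D, B, C are collinear ∩ AC ⟂ DB]
   → C = (-50053/16564, 31323/8282)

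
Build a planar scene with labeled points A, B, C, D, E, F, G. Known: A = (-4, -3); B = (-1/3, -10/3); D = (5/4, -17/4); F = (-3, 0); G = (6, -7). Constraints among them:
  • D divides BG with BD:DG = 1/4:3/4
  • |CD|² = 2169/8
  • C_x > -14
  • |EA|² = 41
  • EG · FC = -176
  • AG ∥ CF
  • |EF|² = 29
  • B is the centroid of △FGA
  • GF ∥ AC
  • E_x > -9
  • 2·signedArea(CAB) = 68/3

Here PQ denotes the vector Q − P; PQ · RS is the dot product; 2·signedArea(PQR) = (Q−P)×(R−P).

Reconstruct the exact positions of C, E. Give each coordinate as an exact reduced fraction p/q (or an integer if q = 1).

1. C_x = -13  [AG ∥ CF ∩ GF ∥ AC]
2. C_y = 4  [AG ∥ CF ∩ GF ∥ AC]
   → C = (-13, 4)
3. E_x = -8  [line 10·x + -4·y + 88 = 0 ∩ |EF|² = 29]
4. E_y = 2  [line 10·x + -4·y + 88 = 0 ∩ |EF|² = 29]
   → E = (-8, 2)

C = (-13, 4)
E = (-8, 2)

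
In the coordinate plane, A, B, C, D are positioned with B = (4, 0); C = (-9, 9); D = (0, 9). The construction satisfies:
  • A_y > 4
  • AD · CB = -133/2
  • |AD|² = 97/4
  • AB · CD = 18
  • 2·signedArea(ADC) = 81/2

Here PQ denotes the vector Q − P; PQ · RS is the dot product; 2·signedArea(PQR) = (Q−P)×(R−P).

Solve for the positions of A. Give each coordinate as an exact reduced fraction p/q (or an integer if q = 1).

1. A_x = 2  [2·signedArea(ADC) = 81/2 ∩ AB · CD = 18]
2. A_y = 9/2  [2·signedArea(ADC) = 81/2 ∩ AB · CD = 18]
   → A = (2, 9/2)

A = (2, 9/2)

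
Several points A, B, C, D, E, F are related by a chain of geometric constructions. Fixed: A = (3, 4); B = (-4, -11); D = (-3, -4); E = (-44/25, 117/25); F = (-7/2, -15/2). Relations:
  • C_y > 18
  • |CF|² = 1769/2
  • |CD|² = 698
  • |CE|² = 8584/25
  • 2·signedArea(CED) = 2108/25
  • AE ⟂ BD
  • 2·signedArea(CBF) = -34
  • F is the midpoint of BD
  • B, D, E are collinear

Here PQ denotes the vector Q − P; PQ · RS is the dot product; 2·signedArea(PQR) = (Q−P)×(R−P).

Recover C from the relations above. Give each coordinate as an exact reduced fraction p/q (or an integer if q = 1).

1. C_x = 10  [line 217/25·x + -31/25·y + -1581/25 = 0 ∩ |CE|² = 8584/25]
2. C_y = 19  [line 217/25·x + -31/25·y + -1581/25 = 0 ∩ |CE|² = 8584/25]
   → C = (10, 19)

C = (10, 19)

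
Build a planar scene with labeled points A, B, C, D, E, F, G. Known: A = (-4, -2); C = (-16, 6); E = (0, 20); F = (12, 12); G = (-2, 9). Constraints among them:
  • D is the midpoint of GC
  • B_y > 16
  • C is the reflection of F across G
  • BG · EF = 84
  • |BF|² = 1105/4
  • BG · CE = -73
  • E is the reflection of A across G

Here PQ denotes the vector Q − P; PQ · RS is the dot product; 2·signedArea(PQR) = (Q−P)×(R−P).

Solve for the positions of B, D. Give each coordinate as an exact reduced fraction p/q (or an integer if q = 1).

B = (-4, 33/2)
D = (-9, 15/2)

1. B_x = -4  [BG · EF = 84 ∩ BG · CE = -73]
2. B_y = 33/2  [BG · EF = 84 ∩ BG · CE = -73]
   → B = (-4, 33/2)
3. D_x = -9  [D is the midpoint of GC]
4. D_y = 15/2  [D is the midpoint of GC]
   → D = (-9, 15/2)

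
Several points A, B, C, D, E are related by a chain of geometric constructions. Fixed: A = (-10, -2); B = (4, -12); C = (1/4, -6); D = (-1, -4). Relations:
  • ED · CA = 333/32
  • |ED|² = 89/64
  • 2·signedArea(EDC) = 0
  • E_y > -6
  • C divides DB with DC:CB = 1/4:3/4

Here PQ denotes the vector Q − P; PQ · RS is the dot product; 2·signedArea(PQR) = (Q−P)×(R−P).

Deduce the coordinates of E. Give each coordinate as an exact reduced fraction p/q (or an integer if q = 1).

1. E_x = -3/8  [2·signedArea(EDC) = 0 ∩ ED · CA = 333/32]
2. E_y = -5  [2·signedArea(EDC) = 0 ∩ ED · CA = 333/32]
   → E = (-3/8, -5)

E = (-3/8, -5)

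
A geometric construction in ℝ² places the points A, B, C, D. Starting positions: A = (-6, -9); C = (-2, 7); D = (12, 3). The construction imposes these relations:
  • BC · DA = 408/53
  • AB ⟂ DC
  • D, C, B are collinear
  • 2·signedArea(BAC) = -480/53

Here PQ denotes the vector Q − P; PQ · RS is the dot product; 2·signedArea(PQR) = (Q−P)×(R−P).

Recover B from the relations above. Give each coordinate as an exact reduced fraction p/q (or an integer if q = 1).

1. B_x = -78/53  [D, C, B are collinear ∩ AB ⟂ DC]
2. B_y = 363/53  [D, C, B are collinear ∩ AB ⟂ DC]
   → B = (-78/53, 363/53)

B = (-78/53, 363/53)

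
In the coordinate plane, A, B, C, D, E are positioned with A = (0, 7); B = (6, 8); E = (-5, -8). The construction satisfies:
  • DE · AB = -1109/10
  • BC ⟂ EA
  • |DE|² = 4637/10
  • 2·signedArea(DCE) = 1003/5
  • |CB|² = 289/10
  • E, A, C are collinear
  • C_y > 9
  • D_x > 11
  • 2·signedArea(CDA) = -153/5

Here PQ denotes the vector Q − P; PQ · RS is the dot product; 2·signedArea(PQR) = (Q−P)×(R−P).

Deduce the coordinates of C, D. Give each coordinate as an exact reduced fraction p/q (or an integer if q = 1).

C = (9/10, 97/10)
D = (111/10, 63/10)

1. C_x = 9/10  [E, A, C are collinear ∩ BC ⟂ EA]
2. C_y = 97/10  [E, A, C are collinear ∩ BC ⟂ EA]
   → C = (9/10, 97/10)
3. D_x = 111/10  [DE · AB = -1109/10 ∩ 2·signedArea(DCE) = 1003/5]
4. D_y = 63/10  [DE · AB = -1109/10 ∩ 2·signedArea(DCE) = 1003/5]
   → D = (111/10, 63/10)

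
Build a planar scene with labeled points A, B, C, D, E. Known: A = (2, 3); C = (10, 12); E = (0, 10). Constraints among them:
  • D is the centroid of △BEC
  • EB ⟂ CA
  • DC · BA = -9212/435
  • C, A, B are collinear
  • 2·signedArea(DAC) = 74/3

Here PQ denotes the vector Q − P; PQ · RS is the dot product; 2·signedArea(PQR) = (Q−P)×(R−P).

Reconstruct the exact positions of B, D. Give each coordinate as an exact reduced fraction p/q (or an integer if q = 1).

1. B_x = 666/145  [C, A, B are collinear ∩ EB ⟂ CA]
2. B_y = 858/145  [C, A, B are collinear ∩ EB ⟂ CA]
   → B = (666/145, 858/145)
3. D_x = 2116/435  [D is the centroid of △BEC]
4. D_y = 4048/435  [D is the centroid of △BEC]
   → D = (2116/435, 4048/435)

B = (666/145, 858/145)
D = (2116/435, 4048/435)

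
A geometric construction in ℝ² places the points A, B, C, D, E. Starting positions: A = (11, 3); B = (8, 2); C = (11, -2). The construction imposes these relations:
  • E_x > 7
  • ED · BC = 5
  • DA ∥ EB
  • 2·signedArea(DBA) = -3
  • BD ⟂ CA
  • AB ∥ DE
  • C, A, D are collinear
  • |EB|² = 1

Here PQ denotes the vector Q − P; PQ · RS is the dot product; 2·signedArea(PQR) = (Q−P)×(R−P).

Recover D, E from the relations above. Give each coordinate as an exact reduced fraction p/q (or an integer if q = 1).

1. D_x = 11  [C, A, D are collinear ∩ BD ⟂ CA]
2. D_y = 2  [C, A, D are collinear ∩ BD ⟂ CA]
   → D = (11, 2)
3. E_x = 8  [DA ∥ EB ∩ AB ∥ DE]
4. E_y = 1  [DA ∥ EB ∩ AB ∥ DE]
   → E = (8, 1)

D = (11, 2)
E = (8, 1)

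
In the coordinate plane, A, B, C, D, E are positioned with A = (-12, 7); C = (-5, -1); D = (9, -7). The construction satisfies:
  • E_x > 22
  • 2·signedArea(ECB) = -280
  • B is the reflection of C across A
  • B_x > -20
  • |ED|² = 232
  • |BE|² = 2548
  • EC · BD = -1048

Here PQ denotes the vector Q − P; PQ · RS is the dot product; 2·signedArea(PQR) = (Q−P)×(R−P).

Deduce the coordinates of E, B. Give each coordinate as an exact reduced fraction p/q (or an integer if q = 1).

B = (-19, 15)
E = (23, -13)

1. B_x = -19  [B is the reflection of C across A]
2. B_y = 15  [B is the reflection of C across A]
   → B = (-19, 15)
3. E_x = 23  [2·signedArea(ECB) = -280 ∩ EC · BD = -1048]
4. E_y = -13  [2·signedArea(ECB) = -280 ∩ EC · BD = -1048]
   → E = (23, -13)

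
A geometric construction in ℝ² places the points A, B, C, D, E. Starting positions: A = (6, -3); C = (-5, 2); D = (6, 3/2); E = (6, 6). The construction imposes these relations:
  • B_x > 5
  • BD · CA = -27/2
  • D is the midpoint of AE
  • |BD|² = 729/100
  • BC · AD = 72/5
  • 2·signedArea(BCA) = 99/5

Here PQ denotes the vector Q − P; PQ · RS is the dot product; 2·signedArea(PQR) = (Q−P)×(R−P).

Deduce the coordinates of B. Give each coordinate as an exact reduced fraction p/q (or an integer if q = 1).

B = (6, -6/5)

1. B_x = 6  [2·signedArea(BCA) = 99/5 ∩ BC · AD = 72/5]
2. B_y = -6/5  [2·signedArea(BCA) = 99/5 ∩ BC · AD = 72/5]
   → B = (6, -6/5)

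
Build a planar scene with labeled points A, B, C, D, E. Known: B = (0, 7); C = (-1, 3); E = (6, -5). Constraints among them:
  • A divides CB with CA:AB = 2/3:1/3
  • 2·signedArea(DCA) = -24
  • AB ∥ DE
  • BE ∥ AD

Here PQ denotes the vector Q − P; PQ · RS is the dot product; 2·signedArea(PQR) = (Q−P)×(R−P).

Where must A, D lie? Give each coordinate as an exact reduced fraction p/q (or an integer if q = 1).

1. A_x = -1/3  [A divides CB with CA:AB = 2/3:1/3]
2. A_y = 17/3  [A divides CB with CA:AB = 2/3:1/3]
   → A = (-1/3, 17/3)
3. D_x = 17/3  [AB ∥ DE ∩ BE ∥ AD]
4. D_y = -19/3  [AB ∥ DE ∩ BE ∥ AD]
   → D = (17/3, -19/3)

A = (-1/3, 17/3)
D = (17/3, -19/3)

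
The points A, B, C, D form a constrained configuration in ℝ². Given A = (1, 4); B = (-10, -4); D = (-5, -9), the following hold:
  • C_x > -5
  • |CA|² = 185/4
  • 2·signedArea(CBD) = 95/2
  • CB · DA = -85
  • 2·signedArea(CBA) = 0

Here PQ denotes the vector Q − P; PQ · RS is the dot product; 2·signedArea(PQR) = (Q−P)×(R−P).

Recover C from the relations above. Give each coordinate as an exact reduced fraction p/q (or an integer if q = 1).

C = (-9/2, 0)

1. C_x = -9/2  [2·signedArea(CBA) = 0 ∩ 2·signedArea(CBD) = 95/2]
2. C_y = 0  [2·signedArea(CBA) = 0 ∩ 2·signedArea(CBD) = 95/2]
   → C = (-9/2, 0)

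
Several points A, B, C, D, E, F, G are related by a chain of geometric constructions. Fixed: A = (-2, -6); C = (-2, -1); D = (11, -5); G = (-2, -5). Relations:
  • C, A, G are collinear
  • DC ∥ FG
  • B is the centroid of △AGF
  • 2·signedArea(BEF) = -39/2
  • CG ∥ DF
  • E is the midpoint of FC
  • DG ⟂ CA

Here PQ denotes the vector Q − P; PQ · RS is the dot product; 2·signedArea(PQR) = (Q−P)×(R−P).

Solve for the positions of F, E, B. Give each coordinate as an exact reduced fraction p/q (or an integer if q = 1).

B = (7/3, -20/3)
E = (9/2, -5)
F = (11, -9)

1. F_x = 11  [DC ∥ FG ∩ CG ∥ DF]
2. F_y = -9  [DC ∥ FG ∩ CG ∥ DF]
   → F = (11, -9)
3. E_x = 9/2  [E is the midpoint of FC]
4. E_y = -5  [E is the midpoint of FC]
   → E = (9/2, -5)
5. B_x = 7/3  [B is the centroid of △AGF]
6. B_y = -20/3  [B is the centroid of △AGF]
   → B = (7/3, -20/3)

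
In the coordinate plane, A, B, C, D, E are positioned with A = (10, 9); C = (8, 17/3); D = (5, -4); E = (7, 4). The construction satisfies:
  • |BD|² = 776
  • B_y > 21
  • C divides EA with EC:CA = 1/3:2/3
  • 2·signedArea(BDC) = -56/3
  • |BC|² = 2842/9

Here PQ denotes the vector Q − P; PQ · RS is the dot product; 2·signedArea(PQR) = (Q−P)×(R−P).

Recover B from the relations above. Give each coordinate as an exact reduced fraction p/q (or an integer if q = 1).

B = (15, 22)

1. B_x = 15  [line -29/3·x + 3·y + 79 = 0 ∩ |BD|² = 776]
2. B_y = 22  [line -29/3·x + 3·y + 79 = 0 ∩ |BD|² = 776]
   → B = (15, 22)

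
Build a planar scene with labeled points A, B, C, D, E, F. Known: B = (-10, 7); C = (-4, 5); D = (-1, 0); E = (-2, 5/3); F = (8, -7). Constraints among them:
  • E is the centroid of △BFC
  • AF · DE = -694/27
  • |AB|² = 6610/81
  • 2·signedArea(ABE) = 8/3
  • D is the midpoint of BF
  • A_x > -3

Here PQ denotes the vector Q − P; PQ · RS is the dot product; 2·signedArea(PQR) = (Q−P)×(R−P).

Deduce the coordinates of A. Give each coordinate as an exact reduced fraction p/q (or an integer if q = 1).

A = (-7/3, 20/9)

1. A_x = -7/3  [2·signedArea(ABE) = 8/3 ∩ AF · DE = -694/27]
2. A_y = 20/9  [2·signedArea(ABE) = 8/3 ∩ AF · DE = -694/27]
   → A = (-7/3, 20/9)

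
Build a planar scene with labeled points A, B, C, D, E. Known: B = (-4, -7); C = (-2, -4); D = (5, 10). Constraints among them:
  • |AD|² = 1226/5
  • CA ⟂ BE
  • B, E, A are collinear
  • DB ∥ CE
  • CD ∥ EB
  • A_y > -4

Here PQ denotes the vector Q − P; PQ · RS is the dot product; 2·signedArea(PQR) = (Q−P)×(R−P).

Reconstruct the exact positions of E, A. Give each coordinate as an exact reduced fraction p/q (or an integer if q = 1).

A = (-12/5, -19/5)
E = (-11, -21)

1. E_x = -11  [CD ∥ EB ∩ DB ∥ CE]
2. E_y = -21  [CD ∥ EB ∩ DB ∥ CE]
   → E = (-11, -21)
3. A_x = -12/5  [B, E, A are collinear ∩ CA ⟂ BE]
4. A_y = -19/5  [B, E, A are collinear ∩ CA ⟂ BE]
   → A = (-12/5, -19/5)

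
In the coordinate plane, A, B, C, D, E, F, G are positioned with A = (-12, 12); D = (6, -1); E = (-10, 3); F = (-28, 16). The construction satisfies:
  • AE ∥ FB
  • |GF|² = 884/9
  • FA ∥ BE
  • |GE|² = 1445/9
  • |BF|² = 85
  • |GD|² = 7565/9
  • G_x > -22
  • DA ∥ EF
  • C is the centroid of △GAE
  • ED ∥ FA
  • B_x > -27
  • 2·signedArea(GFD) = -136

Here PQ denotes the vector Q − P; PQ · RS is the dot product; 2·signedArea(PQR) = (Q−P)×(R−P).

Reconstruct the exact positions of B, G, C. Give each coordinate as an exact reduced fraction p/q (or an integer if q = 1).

B = (-26, 7)
C = (-130/9, 71/9)
G = (-64/3, 26/3)

1. B_x = -26  [FA ∥ BE ∩ AE ∥ FB]
2. B_y = 7  [FA ∥ BE ∩ AE ∥ FB]
   → B = (-26, 7)
3. G_x = -64/3  [line 17·x + 34·y + 68 = 0 ∩ |GF|² = 884/9]
4. G_y = 26/3  [line 17·x + 34·y + 68 = 0 ∩ |GF|² = 884/9]
   → G = (-64/3, 26/3)
5. C_x = -130/9  [C is the centroid of △GAE]
6. C_y = 71/9  [C is the centroid of △GAE]
   → C = (-130/9, 71/9)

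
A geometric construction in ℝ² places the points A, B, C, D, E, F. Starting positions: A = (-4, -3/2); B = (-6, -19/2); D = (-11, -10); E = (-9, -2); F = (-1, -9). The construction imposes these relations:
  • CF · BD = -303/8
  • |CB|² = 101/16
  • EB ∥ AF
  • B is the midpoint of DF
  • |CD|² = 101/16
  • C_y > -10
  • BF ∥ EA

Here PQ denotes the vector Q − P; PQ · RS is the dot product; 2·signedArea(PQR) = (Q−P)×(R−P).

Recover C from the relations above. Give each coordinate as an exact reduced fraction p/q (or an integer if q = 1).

1. C_x = -17/2  [line 5·x + 1/2·y + 379/8 = 0 ∩ |CD|² = 101/16]
2. C_y = -39/4  [line 5·x + 1/2·y + 379/8 = 0 ∩ |CD|² = 101/16]
   → C = (-17/2, -39/4)

C = (-17/2, -39/4)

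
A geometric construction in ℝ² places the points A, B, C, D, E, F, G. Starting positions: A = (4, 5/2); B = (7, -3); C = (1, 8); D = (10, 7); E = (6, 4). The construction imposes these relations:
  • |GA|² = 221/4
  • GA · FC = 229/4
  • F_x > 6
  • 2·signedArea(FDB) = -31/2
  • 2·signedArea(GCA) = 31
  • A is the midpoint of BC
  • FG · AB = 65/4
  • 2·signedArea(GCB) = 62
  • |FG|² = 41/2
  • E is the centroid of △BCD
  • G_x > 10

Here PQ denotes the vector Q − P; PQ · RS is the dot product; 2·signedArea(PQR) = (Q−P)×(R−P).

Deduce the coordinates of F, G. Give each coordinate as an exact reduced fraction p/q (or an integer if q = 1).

1. G_x = 11  [line 11/2·x + 3·y + -121/2 = 0 ∩ |GA|² = 221/4]
2. G_y = 0  [line 11/2·x + 3·y + -121/2 = 0 ∩ |GA|² = 221/4]
   → G = (11, 0)
3. F_x = 13/2  [2·signedArea(FDB) = -31/2 ∩ FG · AB = 65/4]
4. F_y = 1/2  [2·signedArea(FDB) = -31/2 ∩ FG · AB = 65/4]
   → F = (13/2, 1/2)

F = (13/2, 1/2)
G = (11, 0)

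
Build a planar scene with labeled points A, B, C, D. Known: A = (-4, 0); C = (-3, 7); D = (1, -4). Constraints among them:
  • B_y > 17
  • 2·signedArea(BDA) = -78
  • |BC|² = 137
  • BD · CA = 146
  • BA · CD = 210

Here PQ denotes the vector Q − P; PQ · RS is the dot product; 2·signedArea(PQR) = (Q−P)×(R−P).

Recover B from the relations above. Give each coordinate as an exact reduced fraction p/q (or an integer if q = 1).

1. B_x = -7  [2·signedArea(BDA) = -78 ∩ BA · CD = 210]
2. B_y = 18  [2·signedArea(BDA) = -78 ∩ BA · CD = 210]
   → B = (-7, 18)

B = (-7, 18)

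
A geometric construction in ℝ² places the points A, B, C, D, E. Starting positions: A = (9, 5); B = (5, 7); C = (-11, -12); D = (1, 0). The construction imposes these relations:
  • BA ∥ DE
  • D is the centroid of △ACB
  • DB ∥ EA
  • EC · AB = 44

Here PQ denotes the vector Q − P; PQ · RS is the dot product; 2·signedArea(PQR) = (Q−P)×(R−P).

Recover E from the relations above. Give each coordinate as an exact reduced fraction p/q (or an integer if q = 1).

1. E_x = 5  [DB ∥ EA ∩ BA ∥ DE]
2. E_y = -2  [DB ∥ EA ∩ BA ∥ DE]
   → E = (5, -2)

E = (5, -2)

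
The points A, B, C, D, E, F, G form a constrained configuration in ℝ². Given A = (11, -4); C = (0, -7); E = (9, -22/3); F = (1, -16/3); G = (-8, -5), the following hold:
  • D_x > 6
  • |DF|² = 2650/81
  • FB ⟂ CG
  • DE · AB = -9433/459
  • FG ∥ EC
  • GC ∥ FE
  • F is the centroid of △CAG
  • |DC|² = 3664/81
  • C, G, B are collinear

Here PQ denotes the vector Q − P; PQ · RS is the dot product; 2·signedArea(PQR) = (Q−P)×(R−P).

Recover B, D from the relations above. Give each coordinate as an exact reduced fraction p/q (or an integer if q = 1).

B = (28/51, -364/51)
D = (20/3, -55/9)

1. B_x = 28/51  [C, G, B are collinear ∩ FB ⟂ CG]
2. B_y = -364/51  [C, G, B are collinear ∩ FB ⟂ CG]
   → B = (28/51, -364/51)
3. D_x = 20/3  [line 533/51·x + 160/51·y + -23180/459 = 0 ∩ |DF|² = 2650/81]
4. D_y = -55/9  [line 533/51·x + 160/51·y + -23180/459 = 0 ∩ |DF|² = 2650/81]
   → D = (20/3, -55/9)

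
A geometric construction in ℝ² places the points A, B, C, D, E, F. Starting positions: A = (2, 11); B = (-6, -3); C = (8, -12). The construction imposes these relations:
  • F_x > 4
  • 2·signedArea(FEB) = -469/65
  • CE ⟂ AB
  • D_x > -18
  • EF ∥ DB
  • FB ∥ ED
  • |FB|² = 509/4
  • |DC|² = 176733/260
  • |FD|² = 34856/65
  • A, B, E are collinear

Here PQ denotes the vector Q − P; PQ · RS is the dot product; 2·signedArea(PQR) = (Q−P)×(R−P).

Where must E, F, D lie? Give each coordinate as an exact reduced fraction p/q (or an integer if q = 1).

1. E_x = -418/65  [A, B, E are collinear ∩ CE ⟂ AB]
2. E_y = -244/65  [A, B, E are collinear ∩ CE ⟂ AB]
   → E = (-418/65, -244/65)
3. F_x = 5  [line -49/65·x + 28/65·y + 259/65 = 0 ∩ |FB|² = 509/4]
4. F_y = -1/2  [line -49/65·x + 28/65·y + 259/65 = 0 ∩ |FB|² = 509/4]
   → F = (5, -1/2)
5. D_x = -1133/65  [EF ∥ DB ∩ FB ∥ ED]
6. D_y = -813/130  [EF ∥ DB ∩ FB ∥ ED]
   → D = (-1133/65, -813/130)

D = (-1133/65, -813/130)
E = (-418/65, -244/65)
F = (5, -1/2)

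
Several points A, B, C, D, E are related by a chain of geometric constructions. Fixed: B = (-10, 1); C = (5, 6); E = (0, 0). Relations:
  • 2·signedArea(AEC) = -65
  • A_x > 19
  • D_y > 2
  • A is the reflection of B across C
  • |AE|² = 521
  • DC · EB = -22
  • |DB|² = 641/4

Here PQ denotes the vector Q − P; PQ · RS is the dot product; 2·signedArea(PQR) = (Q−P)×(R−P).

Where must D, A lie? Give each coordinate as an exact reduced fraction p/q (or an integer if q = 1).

1. D_x = 5/2  [line 10·x + -1·y + -22 = 0 ∩ |DB|² = 641/4]
2. D_y = 3  [line 10·x + -1·y + -22 = 0 ∩ |DB|² = 641/4]
   → D = (5/2, 3)
3. A_x = 20  [A is the reflection of B across C]
4. A_y = 11  [A is the reflection of B across C]
   → A = (20, 11)

A = (20, 11)
D = (5/2, 3)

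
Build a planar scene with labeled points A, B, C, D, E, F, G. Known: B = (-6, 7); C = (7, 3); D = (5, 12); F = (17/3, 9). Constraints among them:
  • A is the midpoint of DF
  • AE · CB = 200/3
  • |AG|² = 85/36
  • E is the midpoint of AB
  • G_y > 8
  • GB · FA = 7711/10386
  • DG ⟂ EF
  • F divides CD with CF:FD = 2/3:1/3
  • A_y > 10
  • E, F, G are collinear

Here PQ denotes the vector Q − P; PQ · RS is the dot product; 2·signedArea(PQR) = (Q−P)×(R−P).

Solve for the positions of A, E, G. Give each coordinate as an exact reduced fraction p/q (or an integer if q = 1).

A = (16/3, 21/2)
E = (-1/3, 35/4)
G = (8873/1731, 5180/577)

1. A_x = 16/3  [A is the midpoint of DF]
2. A_y = 21/2  [A is the midpoint of DF]
   → A = (16/3, 21/2)
3. E_x = -1/3  [E is the midpoint of AB]
4. E_y = 35/4  [E is the midpoint of AB]
   → E = (-1/3, 35/4)
5. G_x = 8873/1731  [E, F, G are collinear ∩ DG ⟂ EF]
6. G_y = 5180/577  [E, F, G are collinear ∩ DG ⟂ EF]
   → G = (8873/1731, 5180/577)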